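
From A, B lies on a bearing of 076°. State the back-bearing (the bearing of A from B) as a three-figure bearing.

256°

Back-bearing = 076° + 180° = 256°.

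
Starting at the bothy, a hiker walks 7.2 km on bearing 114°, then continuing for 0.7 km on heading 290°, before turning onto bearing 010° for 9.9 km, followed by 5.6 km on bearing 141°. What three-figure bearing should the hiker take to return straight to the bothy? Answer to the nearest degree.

256°

Leg 1 (114°, 7.2 km): east 7.2 sin 114° = 6.58, north 7.2 cos 114° = -2.93
Leg 2 (290°, 0.7 km): east 0.7 sin 290° = -0.66, north 0.7 cos 290° = 0.24
Leg 3 (010°, 9.9 km): east 9.9 sin 10° = 1.72, north 9.9 cos 10° = 9.75
Leg 4 (141°, 5.6 km): east 5.6 sin 141° = 3.52, north 5.6 cos 141° = -4.35
Net displacement: 11.16 east, 2.71 north. Direction back to start is (-11.16, -2.71): bearing = atan2(-11.16, -2.71) mod 360° = 256.36° ≈ 256°.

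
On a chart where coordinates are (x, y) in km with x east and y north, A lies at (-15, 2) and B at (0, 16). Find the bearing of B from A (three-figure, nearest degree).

047°

Δeast = 0 − -15 = 15.00; Δnorth = 16 − 2 = 14.00.
Bearing = atan2(Δeast, Δnorth) mod 360° = 46.97° ≈ 047°.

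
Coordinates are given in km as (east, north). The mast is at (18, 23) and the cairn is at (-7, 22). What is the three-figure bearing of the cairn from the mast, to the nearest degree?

Δeast = -7 − 18 = -25.00; Δnorth = 22 − 23 = -1.00.
Bearing = atan2(Δeast, Δnorth) mod 360° = 267.71° ≈ 268°.

268°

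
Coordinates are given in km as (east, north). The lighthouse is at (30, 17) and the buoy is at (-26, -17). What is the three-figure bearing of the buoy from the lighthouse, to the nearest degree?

239°

Δeast = -26 − 30 = -56.00; Δnorth = -17 − 17 = -34.00.
Bearing = atan2(Δeast, Δnorth) mod 360° = 238.74° ≈ 239°.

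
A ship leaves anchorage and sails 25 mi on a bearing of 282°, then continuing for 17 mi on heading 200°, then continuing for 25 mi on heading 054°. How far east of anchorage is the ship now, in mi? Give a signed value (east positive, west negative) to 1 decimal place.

Leg 1 (282°, 25 mi): east 25 sin 282° = -24.45, north 25 cos 282° = 5.20
Leg 2 (200°, 17 mi): east 17 sin 200° = -5.81, north 17 cos 200° = -15.97
Leg 3 (054°, 25 mi): east 25 sin 54° = 20.23, north 25 cos 54° = 14.69
Net east component: -10.04 mi.

-10.0 mi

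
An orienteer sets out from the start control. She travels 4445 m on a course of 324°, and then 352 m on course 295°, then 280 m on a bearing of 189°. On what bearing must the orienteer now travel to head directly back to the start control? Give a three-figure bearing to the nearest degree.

Leg 1 (324°, 4445 m): east 4445 sin 324° = -2612.71, north 4445 cos 324° = 3596.08
Leg 2 (295°, 352 m): east 352 sin 295° = -319.02, north 352 cos 295° = 148.76
Leg 3 (189°, 280 m): east 280 sin 189° = -43.80, north 280 cos 189° = -276.55
Net displacement: -2975.53 east, 3468.29 north. Direction back to start is (2975.53, -3468.29): bearing = atan2(2975.53, -3468.29) mod 360° = 139.37° ≈ 139°.

139°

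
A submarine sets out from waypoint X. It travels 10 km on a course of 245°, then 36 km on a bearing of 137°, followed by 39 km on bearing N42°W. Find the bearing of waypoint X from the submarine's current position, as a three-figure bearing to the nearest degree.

Leg 1 (245°, 10 km): east 10 sin 245° = -9.06, north 10 cos 245° = -4.23
Leg 2 (137°, 36 km): east 36 sin 137° = 24.55, north 36 cos 137° = -26.33
Leg 3 (N42°W, 39 km): east 39 sin 318° = -26.10, north 39 cos 318° = 28.98
Net displacement: -10.61 east, -1.57 north. Direction back to start is (10.61, 1.57): bearing = atan2(10.61, 1.57) mod 360° = 81.57° ≈ 082°.

082°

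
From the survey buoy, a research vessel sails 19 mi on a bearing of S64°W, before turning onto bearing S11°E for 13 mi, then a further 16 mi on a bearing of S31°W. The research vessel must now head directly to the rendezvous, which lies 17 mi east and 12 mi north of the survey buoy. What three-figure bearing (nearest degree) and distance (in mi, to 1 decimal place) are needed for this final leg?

040°, 61.5 mi

Leg 1 (S64°W, 19 mi): east 19 sin 244° = -17.08, north 19 cos 244° = -8.33
Leg 2 (S11°E, 13 mi): east 13 sin 169° = 2.48, north 13 cos 169° = -12.76
Leg 3 (S31°W, 16 mi): east 16 sin 211° = -8.24, north 16 cos 211° = -13.71
Current position: (-22.84, -34.80). Target: (17, 12). Remaining: Δeast = 39.84, Δnorth = 46.80.
Bearing = atan2(39.84, 46.80) mod 360° = 40.40°; distance = √((39.84)² + (46.80)²) = 61.463 mi.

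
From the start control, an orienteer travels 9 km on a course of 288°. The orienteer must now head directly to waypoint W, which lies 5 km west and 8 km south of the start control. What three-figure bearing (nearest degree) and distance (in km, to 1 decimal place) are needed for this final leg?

162°, 11.4 km

Leg 1 (288°, 9 km): east 9 sin 288° = -8.56, north 9 cos 288° = 2.78
Current position: (-8.56, 2.78). Target: (-5, -8). Remaining: Δeast = 3.56, Δnorth = -10.78.
Bearing = atan2(3.56, -10.78) mod 360° = 161.73°; distance = √((3.56)² + (-10.78)²) = 11.354 km.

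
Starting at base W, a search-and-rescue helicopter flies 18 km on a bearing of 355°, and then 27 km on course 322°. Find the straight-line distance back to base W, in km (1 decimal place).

43.2 km

Leg 1 (355°, 18 km): east 18 sin 355° = -1.57, north 18 cos 355° = 17.93
Leg 2 (322°, 27 km): east 27 sin 322° = -16.62, north 27 cos 322° = 21.28
Net: -18.19 east, 39.21 north. Distance = √((-18.19)² + (39.21)²) = 43.223 km.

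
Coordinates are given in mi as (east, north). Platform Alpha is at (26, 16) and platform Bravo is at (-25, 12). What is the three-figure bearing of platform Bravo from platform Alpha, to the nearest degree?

Δeast = -25 − 26 = -51.00; Δnorth = 12 − 16 = -4.00.
Bearing = atan2(Δeast, Δnorth) mod 360° = 265.52° ≈ 266°.

266°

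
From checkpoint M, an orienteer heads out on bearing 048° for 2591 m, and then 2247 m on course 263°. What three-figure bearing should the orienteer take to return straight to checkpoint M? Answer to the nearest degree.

Leg 1 (048°, 2591 m): east 2591 sin 48° = 1925.49, north 2591 cos 48° = 1733.72
Leg 2 (263°, 2247 m): east 2247 sin 263° = -2230.25, north 2247 cos 263° = -273.84
Net displacement: -304.76 east, 1459.88 north. Direction back to start is (304.76, -1459.88): bearing = atan2(304.76, -1459.88) mod 360° = 168.21° ≈ 168°.

168°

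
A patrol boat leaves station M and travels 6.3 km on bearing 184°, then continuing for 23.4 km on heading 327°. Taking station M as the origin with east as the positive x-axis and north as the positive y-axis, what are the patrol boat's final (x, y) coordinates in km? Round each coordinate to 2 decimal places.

(-13.18, 13.34)

Leg 1 (184°, 6.3 km): east 6.3 sin 184° = -0.44, north 6.3 cos 184° = -6.28
Leg 2 (327°, 23.4 km): east 23.4 sin 327° = -12.74, north 23.4 cos 327° = 19.62
Summing: -13.18 km east, 13.34 km north → (-13.18, 13.34).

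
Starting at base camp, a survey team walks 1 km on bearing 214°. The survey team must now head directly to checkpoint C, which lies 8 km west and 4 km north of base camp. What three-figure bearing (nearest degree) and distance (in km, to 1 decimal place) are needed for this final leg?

Leg 1 (214°, 1 km): east 1 sin 214° = -0.56, north 1 cos 214° = -0.83
Current position: (-0.56, -0.83). Target: (-8, 4). Remaining: Δeast = -7.44, Δnorth = 4.83.
Bearing = atan2(-7.44, 4.83) mod 360° = 302.98°; distance = √((-7.44)² + (4.83)²) = 8.870 km.

303°, 8.9 km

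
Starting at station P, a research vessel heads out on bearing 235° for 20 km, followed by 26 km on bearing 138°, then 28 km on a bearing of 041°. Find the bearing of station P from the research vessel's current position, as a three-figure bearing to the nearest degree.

Leg 1 (235°, 20 km): east 20 sin 235° = -16.38, north 20 cos 235° = -11.47
Leg 2 (138°, 26 km): east 26 sin 138° = 17.40, north 26 cos 138° = -19.32
Leg 3 (041°, 28 km): east 28 sin 41° = 18.37, north 28 cos 41° = 21.13
Net displacement: 19.38 east, -9.66 north. Direction back to start is (-19.38, 9.66): bearing = atan2(-19.38, 9.66) mod 360° = 296.49° ≈ 296°.

296°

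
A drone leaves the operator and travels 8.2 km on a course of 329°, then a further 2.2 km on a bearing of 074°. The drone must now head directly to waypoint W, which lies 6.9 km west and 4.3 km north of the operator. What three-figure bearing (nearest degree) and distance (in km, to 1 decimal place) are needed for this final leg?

Leg 1 (329°, 8.2 km): east 8.2 sin 329° = -4.22, north 8.2 cos 329° = 7.03
Leg 2 (074°, 2.2 km): east 2.2 sin 74° = 2.11, north 2.2 cos 74° = 0.61
Current position: (-2.11, 7.64). Target: (-6.9, 4.3). Remaining: Δeast = -4.79, Δnorth = -3.34.
Bearing = atan2(-4.79, -3.34) mod 360° = 235.16°; distance = √((-4.79)² + (-3.34)²) = 5.838 km.

235°, 5.8 km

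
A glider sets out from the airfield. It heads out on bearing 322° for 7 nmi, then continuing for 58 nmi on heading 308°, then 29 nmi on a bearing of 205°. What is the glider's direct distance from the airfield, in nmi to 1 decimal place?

64.0 nmi

Leg 1 (322°, 7 nmi): east 7 sin 322° = -4.31, north 7 cos 322° = 5.52
Leg 2 (308°, 58 nmi): east 58 sin 308° = -45.70, north 58 cos 308° = 35.71
Leg 3 (205°, 29 nmi): east 29 sin 205° = -12.26, north 29 cos 205° = -26.28
Net: -62.27 east, 14.94 north. Distance = √((-62.27)² + (14.94)²) = 64.038 nmi.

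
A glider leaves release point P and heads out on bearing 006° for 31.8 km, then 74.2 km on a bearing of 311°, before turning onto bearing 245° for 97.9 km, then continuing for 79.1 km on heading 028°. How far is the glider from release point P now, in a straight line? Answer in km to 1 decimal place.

150.7 km

Leg 1 (006°, 31.8 km): east 31.8 sin 6° = 3.32, north 31.8 cos 6° = 31.63
Leg 2 (311°, 74.2 km): east 74.2 sin 311° = -56.00, north 74.2 cos 311° = 48.68
Leg 3 (245°, 97.9 km): east 97.9 sin 245° = -88.73, north 97.9 cos 245° = -41.37
Leg 4 (028°, 79.1 km): east 79.1 sin 28° = 37.14, north 79.1 cos 28° = 69.84
Net: -104.27 east, 108.77 north. Distance = √((-104.27)² + (108.77)²) = 150.676 km.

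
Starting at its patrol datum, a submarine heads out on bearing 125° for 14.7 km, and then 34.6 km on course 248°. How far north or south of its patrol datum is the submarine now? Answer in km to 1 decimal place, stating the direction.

21.4 km south

Leg 1 (125°, 14.7 km): east 14.7 sin 125° = 12.04, north 14.7 cos 125° = -8.43
Leg 2 (248°, 34.6 km): east 34.6 sin 248° = -32.08, north 34.6 cos 248° = -12.96
Net north component: -21.39 km.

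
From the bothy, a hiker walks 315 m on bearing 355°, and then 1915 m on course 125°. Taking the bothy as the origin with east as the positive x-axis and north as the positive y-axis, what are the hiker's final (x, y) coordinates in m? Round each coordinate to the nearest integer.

(1541, -785)

Leg 1 (355°, 315 m): east 315 sin 355° = -27.45, north 315 cos 355° = 313.80
Leg 2 (125°, 1915 m): east 1915 sin 125° = 1568.68, north 1915 cos 125° = -1098.40
Summing: 1541.22 m east, -784.60 m north → (1541, -785).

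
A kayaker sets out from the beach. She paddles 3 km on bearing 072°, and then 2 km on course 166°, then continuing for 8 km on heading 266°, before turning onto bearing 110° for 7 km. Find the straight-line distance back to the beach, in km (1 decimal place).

Leg 1 (072°, 3 km): east 3 sin 72° = 2.85, north 3 cos 72° = 0.93
Leg 2 (166°, 2 km): east 2 sin 166° = 0.48, north 2 cos 166° = -1.94
Leg 3 (266°, 8 km): east 8 sin 266° = -7.98, north 8 cos 266° = -0.56
Leg 4 (110°, 7 km): east 7 sin 110° = 6.58, north 7 cos 110° = -2.39
Net: 1.93 east, -3.97 north. Distance = √((1.93)² + (-3.97)²) = 4.412 km.

4.4 km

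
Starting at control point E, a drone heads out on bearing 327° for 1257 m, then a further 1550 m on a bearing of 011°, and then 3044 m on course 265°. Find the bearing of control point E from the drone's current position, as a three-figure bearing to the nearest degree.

Leg 1 (327°, 1257 m): east 1257 sin 327° = -684.61, north 1257 cos 327° = 1054.21
Leg 2 (011°, 1550 m): east 1550 sin 11° = 295.75, north 1550 cos 11° = 1521.52
Leg 3 (265°, 3044 m): east 3044 sin 265° = -3032.42, north 3044 cos 265° = -265.30
Net displacement: -3421.27 east, 2310.43 north. Direction back to start is (3421.27, -2310.43): bearing = atan2(3421.27, -2310.43) mod 360° = 124.03° ≈ 124°.

124°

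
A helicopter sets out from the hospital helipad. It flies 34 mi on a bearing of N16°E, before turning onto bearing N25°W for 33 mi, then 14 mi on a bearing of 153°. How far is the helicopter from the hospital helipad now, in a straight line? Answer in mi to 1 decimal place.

50.1 mi

Leg 1 (N16°E, 34 mi): east 34 sin 16° = 9.37, north 34 cos 16° = 32.68
Leg 2 (N25°W, 33 mi): east 33 sin 335° = -13.95, north 33 cos 335° = 29.91
Leg 3 (153°, 14 mi): east 14 sin 153° = 6.36, north 14 cos 153° = -12.47
Net: 1.78 east, 50.12 north. Distance = √((1.78)² + (50.12)²) = 50.149 mi.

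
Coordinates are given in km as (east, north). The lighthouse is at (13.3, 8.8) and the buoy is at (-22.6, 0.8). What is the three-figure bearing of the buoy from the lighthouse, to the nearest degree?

257°

Δeast = -22.6 − 13.3 = -35.90; Δnorth = 0.8 − 8.8 = -8.00.
Bearing = atan2(Δeast, Δnorth) mod 360° = 257.44° ≈ 257°.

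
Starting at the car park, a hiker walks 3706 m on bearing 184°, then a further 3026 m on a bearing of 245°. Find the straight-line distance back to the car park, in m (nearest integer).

Leg 1 (184°, 3706 m): east 3706 sin 184° = -258.52, north 3706 cos 184° = -3696.97
Leg 2 (245°, 3026 m): east 3026 sin 245° = -2742.49, north 3026 cos 245° = -1278.84
Net: -3001.00 east, -4975.82 north. Distance = √((-3001.00)² + (-4975.82)²) = 5810.746 m.

5811 m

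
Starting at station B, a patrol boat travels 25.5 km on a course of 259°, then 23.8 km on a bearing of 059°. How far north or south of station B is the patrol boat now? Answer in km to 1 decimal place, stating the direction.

7.4 km north

Leg 1 (259°, 25.5 km): east 25.5 sin 259° = -25.03, north 25.5 cos 259° = -4.87
Leg 2 (059°, 23.8 km): east 23.8 sin 59° = 20.40, north 23.8 cos 59° = 12.26
Net north component: 7.39 km.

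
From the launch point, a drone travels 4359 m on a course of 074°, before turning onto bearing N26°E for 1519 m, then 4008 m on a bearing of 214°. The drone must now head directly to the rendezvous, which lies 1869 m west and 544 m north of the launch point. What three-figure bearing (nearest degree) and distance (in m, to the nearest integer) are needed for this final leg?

Leg 1 (074°, 4359 m): east 4359 sin 74° = 4190.14, north 4359 cos 74° = 1201.50
Leg 2 (N26°E, 1519 m): east 1519 sin 26° = 665.89, north 1519 cos 26° = 1365.27
Leg 3 (214°, 4008 m): east 4008 sin 214° = -2241.25, north 4008 cos 214° = -3322.78
Current position: (2614.78, -756.01). Target: (-1869, 544). Remaining: Δeast = -4483.78, Δnorth = 1300.01.
Bearing = atan2(-4483.78, 1300.01) mod 360° = 286.17°; distance = √((-4483.78)² + (1300.01)²) = 4668.438 m.

286°, 4668 m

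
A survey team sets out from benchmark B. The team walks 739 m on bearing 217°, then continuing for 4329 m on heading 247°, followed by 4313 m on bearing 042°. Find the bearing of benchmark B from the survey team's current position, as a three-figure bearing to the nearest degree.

Leg 1 (217°, 739 m): east 739 sin 217° = -444.74, north 739 cos 217° = -590.19
Leg 2 (247°, 4329 m): east 4329 sin 247° = -3984.87, north 4329 cos 247° = -1691.48
Leg 3 (042°, 4313 m): east 4313 sin 42° = 2885.96, north 4313 cos 42° = 3205.18
Net displacement: -1543.65 east, 923.52 north. Direction back to start is (1543.65, -923.52): bearing = atan2(1543.65, -923.52) mod 360° = 120.89° ≈ 121°.

121°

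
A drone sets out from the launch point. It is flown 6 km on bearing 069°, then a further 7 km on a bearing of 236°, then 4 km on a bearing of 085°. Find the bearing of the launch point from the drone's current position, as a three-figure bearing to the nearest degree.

Leg 1 (069°, 6 km): east 6 sin 69° = 5.60, north 6 cos 69° = 2.15
Leg 2 (236°, 7 km): east 7 sin 236° = -5.80, north 7 cos 236° = -3.91
Leg 3 (085°, 4 km): east 4 sin 85° = 3.98, north 4 cos 85° = 0.35
Net displacement: 3.78 east, -1.42 north. Direction back to start is (-3.78, 1.42): bearing = atan2(-3.78, 1.42) mod 360° = 290.51° ≈ 291°.

291°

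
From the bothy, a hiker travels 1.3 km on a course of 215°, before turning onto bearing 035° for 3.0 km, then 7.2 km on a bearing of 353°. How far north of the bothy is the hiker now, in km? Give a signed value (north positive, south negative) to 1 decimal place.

Leg 1 (215°, 1.3 km): east 1.3 sin 215° = -0.75, north 1.3 cos 215° = -1.06
Leg 2 (035°, 3.0 km): east 3.0 sin 35° = 1.72, north 3.0 cos 35° = 2.46
Leg 3 (353°, 7.2 km): east 7.2 sin 353° = -0.88, north 7.2 cos 353° = 7.15
Net north component: 8.54 km.

8.5 km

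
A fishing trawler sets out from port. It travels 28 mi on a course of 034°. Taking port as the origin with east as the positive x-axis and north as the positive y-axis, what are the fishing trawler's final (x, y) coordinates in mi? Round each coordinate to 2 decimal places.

Leg 1 (034°, 28 mi): east 28 sin 34° = 15.66, north 28 cos 34° = 23.21
Summing: 15.66 mi east, 23.21 mi north → (15.66, 23.21).

(15.66, 23.21)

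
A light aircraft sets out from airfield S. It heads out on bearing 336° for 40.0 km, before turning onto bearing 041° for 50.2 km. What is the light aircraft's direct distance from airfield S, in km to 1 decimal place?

76.3 km

Leg 1 (336°, 40.0 km): east 40.0 sin 336° = -16.27, north 40.0 cos 336° = 36.54
Leg 2 (041°, 50.2 km): east 50.2 sin 41° = 32.93, north 50.2 cos 41° = 37.89
Net: 16.66 east, 74.43 north. Distance = √((16.66)² + (74.43)²) = 76.271 km.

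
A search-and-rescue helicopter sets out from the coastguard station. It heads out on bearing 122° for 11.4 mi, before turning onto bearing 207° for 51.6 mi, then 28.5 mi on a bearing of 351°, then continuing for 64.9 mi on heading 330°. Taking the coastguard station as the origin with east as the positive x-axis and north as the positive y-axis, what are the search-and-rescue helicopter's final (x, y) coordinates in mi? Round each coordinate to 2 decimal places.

(-50.67, 32.34)

Leg 1 (122°, 11.4 mi): east 11.4 sin 122° = 9.67, north 11.4 cos 122° = -6.04
Leg 2 (207°, 51.6 mi): east 51.6 sin 207° = -23.43, north 51.6 cos 207° = -45.98
Leg 3 (351°, 28.5 mi): east 28.5 sin 351° = -4.46, north 28.5 cos 351° = 28.15
Leg 4 (330°, 64.9 mi): east 64.9 sin 330° = -32.45, north 64.9 cos 330° = 56.21
Summing: -50.67 mi east, 32.34 mi north → (-50.67, 32.34).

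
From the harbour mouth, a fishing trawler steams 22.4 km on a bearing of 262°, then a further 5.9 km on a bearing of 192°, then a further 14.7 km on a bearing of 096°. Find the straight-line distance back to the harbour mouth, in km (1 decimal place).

13.6 km

Leg 1 (262°, 22.4 km): east 22.4 sin 262° = -22.18, north 22.4 cos 262° = -3.12
Leg 2 (192°, 5.9 km): east 5.9 sin 192° = -1.23, north 5.9 cos 192° = -5.77
Leg 3 (096°, 14.7 km): east 14.7 sin 96° = 14.62, north 14.7 cos 96° = -1.54
Net: -8.79 east, -10.43 north. Distance = √((-8.79)² + (-10.43)²) = 13.636 km.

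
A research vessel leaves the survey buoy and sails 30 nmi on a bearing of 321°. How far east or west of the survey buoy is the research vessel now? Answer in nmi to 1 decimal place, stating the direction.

Leg 1 (321°, 30 nmi): east 30 sin 321° = -18.88, north 30 cos 321° = 23.31
Net east component: -18.88 nmi.

18.9 nmi west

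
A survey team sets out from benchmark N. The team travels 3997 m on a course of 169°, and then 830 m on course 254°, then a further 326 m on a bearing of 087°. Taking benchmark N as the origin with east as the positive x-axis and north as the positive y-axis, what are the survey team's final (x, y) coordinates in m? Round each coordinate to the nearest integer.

(290, -4135)

Leg 1 (169°, 3997 m): east 3997 sin 169° = 762.66, north 3997 cos 169° = -3923.56
Leg 2 (254°, 830 m): east 830 sin 254° = -797.85, north 830 cos 254° = -228.78
Leg 3 (087°, 326 m): east 326 sin 87° = 325.55, north 326 cos 87° = 17.06
Summing: 290.37 m east, -4135.28 m north → (290, -4135).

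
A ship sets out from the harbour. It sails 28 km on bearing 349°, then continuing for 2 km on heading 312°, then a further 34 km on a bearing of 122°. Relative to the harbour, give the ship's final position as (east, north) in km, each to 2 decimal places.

(22.00, 10.81)

Leg 1 (349°, 28 km): east 28 sin 349° = -5.34, north 28 cos 349° = 27.49
Leg 2 (312°, 2 km): east 2 sin 312° = -1.49, north 2 cos 312° = 1.34
Leg 3 (122°, 34 km): east 34 sin 122° = 28.83, north 34 cos 122° = -18.02
Summing: 22.00 km east, 10.81 km north → (22.00, 10.81).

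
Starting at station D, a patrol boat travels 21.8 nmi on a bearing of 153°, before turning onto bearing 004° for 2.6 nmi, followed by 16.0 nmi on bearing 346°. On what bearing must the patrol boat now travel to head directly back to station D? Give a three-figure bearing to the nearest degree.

Leg 1 (153°, 21.8 nmi): east 21.8 sin 153° = 9.90, north 21.8 cos 153° = -19.42
Leg 2 (004°, 2.6 nmi): east 2.6 sin 4° = 0.18, north 2.6 cos 4° = 2.59
Leg 3 (346°, 16.0 nmi): east 16.0 sin 346° = -3.87, north 16.0 cos 346° = 15.52
Net displacement: 6.21 east, -1.31 north. Direction back to start is (-6.21, 1.31): bearing = atan2(-6.21, 1.31) mod 360° = 281.88° ≈ 282°.

282°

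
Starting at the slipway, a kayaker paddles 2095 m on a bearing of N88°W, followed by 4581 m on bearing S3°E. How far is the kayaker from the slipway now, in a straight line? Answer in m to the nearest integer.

Leg 1 (N88°W, 2095 m): east 2095 sin 272° = -2093.72, north 2095 cos 272° = 73.11
Leg 2 (S3°E, 4581 m): east 4581 sin 177° = 239.75, north 4581 cos 177° = -4574.72
Net: -1853.97 east, -4501.61 north. Distance = √((-1853.97)² + (-4501.61)²) = 4868.438 m.

4868 m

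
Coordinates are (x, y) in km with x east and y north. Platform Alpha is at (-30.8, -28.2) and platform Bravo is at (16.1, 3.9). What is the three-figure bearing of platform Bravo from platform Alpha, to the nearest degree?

Δeast = 16.1 − -30.8 = 46.90; Δnorth = 3.9 − -28.2 = 32.10.
Bearing = atan2(Δeast, Δnorth) mod 360° = 55.61° ≈ 056°.

056°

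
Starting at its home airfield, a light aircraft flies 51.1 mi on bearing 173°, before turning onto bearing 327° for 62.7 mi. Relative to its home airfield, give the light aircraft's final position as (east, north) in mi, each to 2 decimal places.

(-27.92, 1.87)

Leg 1 (173°, 51.1 mi): east 51.1 sin 173° = 6.23, north 51.1 cos 173° = -50.72
Leg 2 (327°, 62.7 mi): east 62.7 sin 327° = -34.15, north 62.7 cos 327° = 52.58
Summing: -27.92 mi east, 1.87 mi north → (-27.92, 1.87).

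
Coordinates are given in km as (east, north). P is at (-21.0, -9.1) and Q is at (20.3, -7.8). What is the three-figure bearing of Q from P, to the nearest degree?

088°

Δeast = 20.3 − -21.0 = 41.30; Δnorth = -7.8 − -9.1 = 1.30.
Bearing = atan2(Δeast, Δnorth) mod 360° = 88.20° ≈ 088°.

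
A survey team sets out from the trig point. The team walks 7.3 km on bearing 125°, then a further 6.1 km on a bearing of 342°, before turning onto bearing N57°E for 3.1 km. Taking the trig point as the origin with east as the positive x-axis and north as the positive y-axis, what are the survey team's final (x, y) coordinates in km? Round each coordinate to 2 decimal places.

(6.69, 3.30)

Leg 1 (125°, 7.3 km): east 7.3 sin 125° = 5.98, north 7.3 cos 125° = -4.19
Leg 2 (342°, 6.1 km): east 6.1 sin 342° = -1.89, north 6.1 cos 342° = 5.80
Leg 3 (N57°E, 3.1 km): east 3.1 sin 57° = 2.60, north 3.1 cos 57° = 1.69
Summing: 6.69 km east, 3.30 km north → (6.69, 3.30).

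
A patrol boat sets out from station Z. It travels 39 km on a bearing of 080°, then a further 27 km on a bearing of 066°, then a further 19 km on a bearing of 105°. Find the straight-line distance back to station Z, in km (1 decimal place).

Leg 1 (080°, 39 km): east 39 sin 80° = 38.41, north 39 cos 80° = 6.77
Leg 2 (066°, 27 km): east 27 sin 66° = 24.67, north 27 cos 66° = 10.98
Leg 3 (105°, 19 km): east 19 sin 105° = 18.35, north 19 cos 105° = -4.92
Net: 81.43 east, 12.84 north. Distance = √((81.43)² + (12.84)²) = 82.431 km.

82.4 km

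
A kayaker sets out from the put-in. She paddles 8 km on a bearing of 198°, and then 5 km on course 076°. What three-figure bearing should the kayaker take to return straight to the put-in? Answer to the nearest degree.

340°

Leg 1 (198°, 8 km): east 8 sin 198° = -2.47, north 8 cos 198° = -7.61
Leg 2 (076°, 5 km): east 5 sin 76° = 4.85, north 5 cos 76° = 1.21
Net displacement: 2.38 east, -6.40 north. Direction back to start is (-2.38, 6.40): bearing = atan2(-2.38, 6.40) mod 360° = 339.60° ≈ 340°.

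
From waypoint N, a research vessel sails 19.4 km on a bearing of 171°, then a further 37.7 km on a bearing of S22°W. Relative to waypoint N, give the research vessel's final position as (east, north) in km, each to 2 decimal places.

Leg 1 (171°, 19.4 km): east 19.4 sin 171° = 3.03, north 19.4 cos 171° = -19.16
Leg 2 (S22°W, 37.7 km): east 37.7 sin 202° = -14.12, north 37.7 cos 202° = -34.95
Summing: -11.09 km east, -54.12 km north → (-11.09, -54.12).

(-11.09, -54.12)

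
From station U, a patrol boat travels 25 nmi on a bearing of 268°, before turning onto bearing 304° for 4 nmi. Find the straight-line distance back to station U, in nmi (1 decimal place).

Leg 1 (268°, 25 nmi): east 25 sin 268° = -24.98, north 25 cos 268° = -0.87
Leg 2 (304°, 4 nmi): east 4 sin 304° = -3.32, north 4 cos 304° = 2.24
Net: -28.30 east, 1.36 north. Distance = √((-28.30)² + (1.36)²) = 28.334 nmi.

28.3 nmi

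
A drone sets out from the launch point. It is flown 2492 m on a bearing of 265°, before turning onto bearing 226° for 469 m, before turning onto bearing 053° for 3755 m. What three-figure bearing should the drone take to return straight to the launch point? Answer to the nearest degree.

Leg 1 (265°, 2492 m): east 2492 sin 265° = -2482.52, north 2492 cos 265° = -217.19
Leg 2 (226°, 469 m): east 469 sin 226° = -337.37, north 469 cos 226° = -325.79
Leg 3 (053°, 3755 m): east 3755 sin 53° = 2998.88, north 3755 cos 53° = 2259.82
Net displacement: 178.99 east, 1716.83 north. Direction back to start is (-178.99, -1716.83): bearing = atan2(-178.99, -1716.83) mod 360° = 185.95° ≈ 186°.

186°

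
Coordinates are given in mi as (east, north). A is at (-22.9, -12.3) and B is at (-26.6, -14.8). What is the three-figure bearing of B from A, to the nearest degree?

236°

Δeast = -26.6 − -22.9 = -3.70; Δnorth = -14.8 − -12.3 = -2.50.
Bearing = atan2(Δeast, Δnorth) mod 360° = 235.95° ≈ 236°.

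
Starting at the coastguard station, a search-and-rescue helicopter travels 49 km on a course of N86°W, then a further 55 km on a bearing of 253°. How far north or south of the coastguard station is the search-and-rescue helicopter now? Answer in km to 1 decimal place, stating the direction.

Leg 1 (N86°W, 49 km): east 49 sin 274° = -48.88, north 49 cos 274° = 3.42
Leg 2 (253°, 55 km): east 55 sin 253° = -52.60, north 55 cos 253° = -16.08
Net north component: -12.66 km.

12.7 km south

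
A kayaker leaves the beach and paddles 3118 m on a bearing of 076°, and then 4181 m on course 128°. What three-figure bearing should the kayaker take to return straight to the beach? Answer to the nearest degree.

286°

Leg 1 (076°, 3118 m): east 3118 sin 76° = 3025.38, north 3118 cos 76° = 754.31
Leg 2 (128°, 4181 m): east 4181 sin 128° = 3294.67, north 4181 cos 128° = -2574.08
Net displacement: 6320.06 east, -1819.77 north. Direction back to start is (-6320.06, 1819.77): bearing = atan2(-6320.06, 1819.77) mod 360° = 286.06° ≈ 286°.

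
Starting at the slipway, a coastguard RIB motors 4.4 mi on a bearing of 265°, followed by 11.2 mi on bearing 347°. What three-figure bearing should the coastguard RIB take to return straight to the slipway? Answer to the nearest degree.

Leg 1 (265°, 4.4 mi): east 4.4 sin 265° = -4.38, north 4.4 cos 265° = -0.38
Leg 2 (347°, 11.2 mi): east 11.2 sin 347° = -2.52, north 11.2 cos 347° = 10.91
Net displacement: -6.90 east, 10.53 north. Direction back to start is (6.90, -10.53): bearing = atan2(6.90, -10.53) mod 360° = 146.75° ≈ 147°.

147°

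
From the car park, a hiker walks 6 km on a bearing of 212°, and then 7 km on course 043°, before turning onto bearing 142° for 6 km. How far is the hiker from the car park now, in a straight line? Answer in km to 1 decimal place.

Leg 1 (212°, 6 km): east 6 sin 212° = -3.18, north 6 cos 212° = -5.09
Leg 2 (043°, 7 km): east 7 sin 43° = 4.77, north 7 cos 43° = 5.12
Leg 3 (142°, 6 km): east 6 sin 142° = 3.69, north 6 cos 142° = -4.73
Net: 5.29 east, -4.70 north. Distance = √((5.29)² + (-4.70)²) = 7.073 km.

7.1 km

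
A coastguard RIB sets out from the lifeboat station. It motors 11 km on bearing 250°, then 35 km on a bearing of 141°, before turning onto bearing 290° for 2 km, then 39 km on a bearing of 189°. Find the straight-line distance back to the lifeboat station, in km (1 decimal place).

68.9 km

Leg 1 (250°, 11 km): east 11 sin 250° = -10.34, north 11 cos 250° = -3.76
Leg 2 (141°, 35 km): east 35 sin 141° = 22.03, north 35 cos 141° = -27.20
Leg 3 (290°, 2 km): east 2 sin 290° = -1.88, north 2 cos 290° = 0.68
Leg 4 (189°, 39 km): east 39 sin 189° = -6.10, north 39 cos 189° = -38.52
Net: 3.71 east, -68.80 north. Distance = √((3.71)² + (-68.80)²) = 68.898 km.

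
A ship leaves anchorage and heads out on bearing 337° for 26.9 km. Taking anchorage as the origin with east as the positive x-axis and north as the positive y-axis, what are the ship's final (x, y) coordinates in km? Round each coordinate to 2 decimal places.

Leg 1 (337°, 26.9 km): east 26.9 sin 337° = -10.51, north 26.9 cos 337° = 24.76
Summing: -10.51 km east, 24.76 km north → (-10.51, 24.76).

(-10.51, 24.76)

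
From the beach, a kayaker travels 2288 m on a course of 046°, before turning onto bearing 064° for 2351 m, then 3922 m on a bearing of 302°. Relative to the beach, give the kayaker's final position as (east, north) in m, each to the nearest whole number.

Leg 1 (046°, 2288 m): east 2288 sin 46° = 1645.85, north 2288 cos 46° = 1589.38
Leg 2 (064°, 2351 m): east 2351 sin 64° = 2113.06, north 2351 cos 64° = 1030.61
Leg 3 (302°, 3922 m): east 3922 sin 302° = -3326.04, north 3922 cos 302° = 2078.34
Summing: 432.87 m east, 4698.33 m north → (433, 4698).

(433, 4698)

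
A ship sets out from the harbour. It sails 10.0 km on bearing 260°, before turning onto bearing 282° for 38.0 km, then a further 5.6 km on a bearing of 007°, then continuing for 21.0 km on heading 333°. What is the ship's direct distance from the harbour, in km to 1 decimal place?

63.6 km

Leg 1 (260°, 10.0 km): east 10.0 sin 260° = -9.85, north 10.0 cos 260° = -1.74
Leg 2 (282°, 38.0 km): east 38.0 sin 282° = -37.17, north 38.0 cos 282° = 7.90
Leg 3 (007°, 5.6 km): east 5.6 sin 7° = 0.68, north 5.6 cos 7° = 5.56
Leg 4 (333°, 21.0 km): east 21.0 sin 333° = -9.53, north 21.0 cos 333° = 18.71
Net: -55.87 east, 30.43 north. Distance = √((-55.87)² + (30.43)²) = 63.620 km.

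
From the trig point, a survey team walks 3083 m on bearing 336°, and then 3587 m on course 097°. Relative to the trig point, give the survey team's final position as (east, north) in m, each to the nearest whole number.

(2306, 2379)

Leg 1 (336°, 3083 m): east 3083 sin 336° = -1253.97, north 3083 cos 336° = 2816.46
Leg 2 (097°, 3587 m): east 3587 sin 97° = 3560.26, north 3587 cos 97° = -437.15
Summing: 2306.29 m east, 2379.32 m north → (2306, 2379).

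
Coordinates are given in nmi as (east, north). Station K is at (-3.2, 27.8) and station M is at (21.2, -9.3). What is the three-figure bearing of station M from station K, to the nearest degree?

147°

Δeast = 21.2 − -3.2 = 24.40; Δnorth = -9.3 − 27.8 = -37.10.
Bearing = atan2(Δeast, Δnorth) mod 360° = 146.67° ≈ 147°.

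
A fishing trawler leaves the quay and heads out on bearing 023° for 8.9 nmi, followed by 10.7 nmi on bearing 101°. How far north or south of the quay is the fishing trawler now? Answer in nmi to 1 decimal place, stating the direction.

6.2 nmi north

Leg 1 (023°, 8.9 nmi): east 8.9 sin 23° = 3.48, north 8.9 cos 23° = 8.19
Leg 2 (101°, 10.7 nmi): east 10.7 sin 101° = 10.50, north 10.7 cos 101° = -2.04
Net north component: 6.15 nmi.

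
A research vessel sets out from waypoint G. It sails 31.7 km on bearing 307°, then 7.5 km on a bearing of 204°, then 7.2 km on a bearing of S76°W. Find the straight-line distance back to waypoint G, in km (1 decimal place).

Leg 1 (307°, 31.7 km): east 31.7 sin 307° = -25.32, north 31.7 cos 307° = 19.08
Leg 2 (204°, 7.5 km): east 7.5 sin 204° = -3.05, north 7.5 cos 204° = -6.85
Leg 3 (S76°W, 7.2 km): east 7.2 sin 256° = -6.99, north 7.2 cos 256° = -1.74
Net: -35.35 east, 10.48 north. Distance = √((-35.35)² + (10.48)²) = 36.875 km.

36.9 km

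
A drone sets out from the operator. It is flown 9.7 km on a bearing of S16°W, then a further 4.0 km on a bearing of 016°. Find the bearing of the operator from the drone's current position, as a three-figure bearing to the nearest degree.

Leg 1 (S16°W, 9.7 km): east 9.7 sin 196° = -2.67, north 9.7 cos 196° = -9.32
Leg 2 (016°, 4.0 km): east 4.0 sin 16° = 1.10, north 4.0 cos 16° = 3.85
Net displacement: -1.57 east, -5.48 north. Direction back to start is (1.57, 5.48): bearing = atan2(1.57, 5.48) mod 360° = 16.00° ≈ 016°.

016°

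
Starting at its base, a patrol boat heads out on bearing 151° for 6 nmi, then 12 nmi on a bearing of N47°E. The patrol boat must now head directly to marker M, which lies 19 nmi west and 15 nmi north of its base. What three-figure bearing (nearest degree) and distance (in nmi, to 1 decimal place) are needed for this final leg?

Leg 1 (151°, 6 nmi): east 6 sin 151° = 2.91, north 6 cos 151° = -5.25
Leg 2 (N47°E, 12 nmi): east 12 sin 47° = 8.78, north 12 cos 47° = 8.18
Current position: (11.69, 2.94). Target: (-19, 15). Remaining: Δeast = -30.69, Δnorth = 12.06.
Bearing = atan2(-30.69, 12.06) mod 360° = 291.46°; distance = √((-30.69)² + (12.06)²) = 32.971 nmi.

291°, 33.0 nmi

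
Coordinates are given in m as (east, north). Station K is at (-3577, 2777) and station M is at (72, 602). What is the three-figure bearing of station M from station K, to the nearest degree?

121°

Δeast = 72 − -3577 = 3649.00; Δnorth = 602 − 2777 = -2175.00.
Bearing = atan2(Δeast, Δnorth) mod 360° = 120.80° ≈ 121°.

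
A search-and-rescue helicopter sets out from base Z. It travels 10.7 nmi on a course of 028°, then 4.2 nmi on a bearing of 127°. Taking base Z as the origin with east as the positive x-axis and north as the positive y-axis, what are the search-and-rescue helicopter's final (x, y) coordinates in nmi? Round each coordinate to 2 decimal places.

Leg 1 (028°, 10.7 nmi): east 10.7 sin 28° = 5.02, north 10.7 cos 28° = 9.45
Leg 2 (127°, 4.2 nmi): east 4.2 sin 127° = 3.35, north 4.2 cos 127° = -2.53
Summing: 8.38 nmi east, 6.92 nmi north → (8.38, 6.92).

(8.38, 6.92)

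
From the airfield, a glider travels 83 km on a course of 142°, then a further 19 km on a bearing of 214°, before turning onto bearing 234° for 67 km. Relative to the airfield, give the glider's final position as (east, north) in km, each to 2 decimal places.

Leg 1 (142°, 83 km): east 83 sin 142° = 51.10, north 83 cos 142° = -65.40
Leg 2 (214°, 19 km): east 19 sin 214° = -10.62, north 19 cos 214° = -15.75
Leg 3 (234°, 67 km): east 67 sin 234° = -54.20, north 67 cos 234° = -39.38
Summing: -13.73 km east, -120.54 km north → (-13.73, -120.54).

(-13.73, -120.54)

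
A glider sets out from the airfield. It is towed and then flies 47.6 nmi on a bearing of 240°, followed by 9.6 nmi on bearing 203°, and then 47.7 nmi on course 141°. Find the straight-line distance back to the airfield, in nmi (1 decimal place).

Leg 1 (240°, 47.6 nmi): east 47.6 sin 240° = -41.22, north 47.6 cos 240° = -23.80
Leg 2 (203°, 9.6 nmi): east 9.6 sin 203° = -3.75, north 9.6 cos 203° = -8.84
Leg 3 (141°, 47.7 nmi): east 47.7 sin 141° = 30.02, north 47.7 cos 141° = -37.07
Net: -14.96 east, -69.71 north. Distance = √((-14.96)² + (-69.71)²) = 71.293 nmi.

71.3 nmi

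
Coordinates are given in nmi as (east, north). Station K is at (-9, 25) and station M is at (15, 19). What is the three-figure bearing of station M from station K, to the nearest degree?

104°

Δeast = 15 − -9 = 24.00; Δnorth = 19 − 25 = -6.00.
Bearing = atan2(Δeast, Δnorth) mod 360° = 104.04° ≈ 104°.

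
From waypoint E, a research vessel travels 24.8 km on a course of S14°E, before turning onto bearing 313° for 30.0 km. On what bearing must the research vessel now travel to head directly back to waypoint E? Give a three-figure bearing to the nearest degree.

Leg 1 (S14°E, 24.8 km): east 24.8 sin 166° = 6.00, north 24.8 cos 166° = -24.06
Leg 2 (313°, 30.0 km): east 30.0 sin 313° = -21.94, north 30.0 cos 313° = 20.46
Net displacement: -15.94 east, -3.60 north. Direction back to start is (15.94, 3.60): bearing = atan2(15.94, 3.60) mod 360° = 77.26° ≈ 077°.

077°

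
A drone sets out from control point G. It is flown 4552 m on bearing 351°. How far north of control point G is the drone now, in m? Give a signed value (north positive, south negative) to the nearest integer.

4496 m

Leg 1 (351°, 4552 m): east 4552 sin 351° = -712.09, north 4552 cos 351° = 4495.96
Net north component: 4495.96 m.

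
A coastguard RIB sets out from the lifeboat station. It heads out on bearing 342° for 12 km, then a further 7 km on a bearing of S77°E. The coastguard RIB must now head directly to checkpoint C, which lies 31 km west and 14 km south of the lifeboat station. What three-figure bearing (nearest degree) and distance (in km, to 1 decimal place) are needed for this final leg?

235°, 41.6 km

Leg 1 (342°, 12 km): east 12 sin 342° = -3.71, north 12 cos 342° = 11.41
Leg 2 (S77°E, 7 km): east 7 sin 103° = 6.82, north 7 cos 103° = -1.57
Current position: (3.11, 9.84). Target: (-31, -14). Remaining: Δeast = -34.11, Δnorth = -23.84.
Bearing = atan2(-34.11, -23.84) mod 360° = 235.05°; distance = √((-34.11)² + (-23.84)²) = 41.616 km.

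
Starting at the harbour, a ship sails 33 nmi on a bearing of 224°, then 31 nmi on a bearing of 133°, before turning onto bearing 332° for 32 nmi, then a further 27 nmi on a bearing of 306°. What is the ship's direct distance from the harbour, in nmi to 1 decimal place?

37.1 nmi

Leg 1 (224°, 33 nmi): east 33 sin 224° = -22.92, north 33 cos 224° = -23.74
Leg 2 (133°, 31 nmi): east 31 sin 133° = 22.67, north 31 cos 133° = -21.14
Leg 3 (332°, 32 nmi): east 32 sin 332° = -15.02, north 32 cos 332° = 28.25
Leg 4 (306°, 27 nmi): east 27 sin 306° = -21.84, north 27 cos 306° = 15.87
Net: -37.12 east, -0.76 north. Distance = √((-37.12)² + (-0.76)²) = 37.126 nmi.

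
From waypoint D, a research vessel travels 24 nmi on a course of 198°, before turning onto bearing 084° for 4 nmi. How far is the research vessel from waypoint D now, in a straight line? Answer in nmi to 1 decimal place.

22.7 nmi

Leg 1 (198°, 24 nmi): east 24 sin 198° = -7.42, north 24 cos 198° = -22.83
Leg 2 (084°, 4 nmi): east 4 sin 84° = 3.98, north 4 cos 84° = 0.42
Net: -3.44 east, -22.41 north. Distance = √((-3.44)² + (-22.41)²) = 22.670 nmi.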